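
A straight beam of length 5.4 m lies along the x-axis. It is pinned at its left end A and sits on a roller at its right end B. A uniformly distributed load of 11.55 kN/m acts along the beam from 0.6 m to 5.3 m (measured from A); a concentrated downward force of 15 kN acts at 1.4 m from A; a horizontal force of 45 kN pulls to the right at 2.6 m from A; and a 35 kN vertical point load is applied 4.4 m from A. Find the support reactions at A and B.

A_x = -45.00 kN, A_y = 42.22 kN, B_y = 62.06 kN

Resultant of the distributed load: 11.55 × 4.7 = 54.285 kN at 2.95 m from A.
Taking moments about A: B_y·5.4 − (11.55·4.7)·2.95 − 15·1.4 − 35·4.4 = 0 → B_y = 335.14075/5.4 = 62.0631 ≈ 62.06 kN.
ΣF_y = 0: A_y + 62.0631 − 11.55·4.7 − 15 − 35 = 0 → A_y = 42.22 kN.
ΣF_x = 0: A_x + 45 = 0 → A_x = -45.00 kN.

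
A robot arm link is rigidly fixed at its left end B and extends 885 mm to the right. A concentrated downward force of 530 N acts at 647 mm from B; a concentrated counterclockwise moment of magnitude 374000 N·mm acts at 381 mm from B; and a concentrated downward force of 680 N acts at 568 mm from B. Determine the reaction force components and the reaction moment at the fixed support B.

B_x = 0, B_y = 1210 N, M_B = 355200 N·mm

ΣF_x = 0: B_x = 0.
ΣF_y = 0: B_y − 530 − 680 = 0 → B_y = 1210 N.
ΣM about B: M_B − 530·647 + 374000 − 680·568 = 0 → M_B = 355200 N·mm.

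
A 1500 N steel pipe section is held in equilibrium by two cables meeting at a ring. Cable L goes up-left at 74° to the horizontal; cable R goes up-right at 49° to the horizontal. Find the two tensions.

ΣF_x = 0: −T_L·cos74° + T_R·cos49° = 0 → T_R = 0.420141·T_L.
ΣF_y = 0: T_L·sin74° + T_R·sin49° = 1500.
Substitute: T_L·(0.961262 + 0.420141·0.75471) = 1500 → T_L = 1173.39 ≈ 1173 N.
Then T_R = 0.420141 × 1173.39 = 493.0 N.

T_L = 1173 N, T_R = 493.0 N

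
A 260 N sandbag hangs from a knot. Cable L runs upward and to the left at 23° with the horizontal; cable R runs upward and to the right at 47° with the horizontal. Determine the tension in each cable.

ΣF_x = 0: −T_L·cos23° + T_R·cos47° = 0 → T_R = 1.34972·T_L.
ΣF_y = 0: T_L·sin23° + T_R·sin47° = 260.
Substitute: T_L·(0.390731 + 1.34972·0.731354) = 260 → T_L = 188.699 ≈ 188.7 N.
Then T_R = 1.34972 × 188.699 = 254.7 N.

T_L = 188.7 N, T_R = 254.7 N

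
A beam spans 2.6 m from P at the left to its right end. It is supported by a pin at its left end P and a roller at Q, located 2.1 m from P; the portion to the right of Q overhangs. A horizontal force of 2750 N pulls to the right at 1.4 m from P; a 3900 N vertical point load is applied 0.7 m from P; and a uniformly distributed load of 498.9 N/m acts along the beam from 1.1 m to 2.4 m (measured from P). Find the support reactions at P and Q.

P_x = -2750 N, P_y = 2708 N, Q_y = 1840 N

Resultant of the distributed load: 498.9 × 1.3 = 648.57 N at 1.75 m from P.
Taking moments about P: Q_y·2.1 − 3900·0.7 − (498.9·1.3)·1.75 = 0 → Q_y = 3864.9975/2.1 = 1840.47 ≈ 1840 N.
ΣF_y = 0: P_y + 1840.47 − 3900 − 498.9·1.3 = 0 → P_y = 2708 N.
ΣF_x = 0: P_x + 2750 = 0 → P_x = -2750 N.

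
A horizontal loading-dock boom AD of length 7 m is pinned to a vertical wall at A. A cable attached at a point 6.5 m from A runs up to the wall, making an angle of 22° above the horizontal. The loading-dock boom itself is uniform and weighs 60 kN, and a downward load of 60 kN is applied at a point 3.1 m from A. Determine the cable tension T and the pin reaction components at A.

T = 162.6 kN, A_x = 150.8 kN, A_y = 59.08 kN

ΣM about A: T·sin22°·6.5 − 60·3.5 − 60·3.1 = 0 → T = 396/(6.5·0.374607) = 162.632 ≈ 162.6 kN.
ΣF_x = 0: A_x − T·cos22° = 0 → A_x = 162.632 × 0.927184 = 150.8 kN.
ΣF_y = 0: A_y + T·sin22° − 60 − 60 = 0 → A_y = 120 − 162.632 × 0.374607 = 59.08 kN.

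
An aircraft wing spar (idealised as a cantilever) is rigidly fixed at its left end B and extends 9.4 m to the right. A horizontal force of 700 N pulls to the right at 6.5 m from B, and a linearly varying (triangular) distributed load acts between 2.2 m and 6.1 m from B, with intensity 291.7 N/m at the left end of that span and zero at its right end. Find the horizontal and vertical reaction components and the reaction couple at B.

B_x = -700.0 N, B_y = 568.8 N, M_B = 1991 N·m

Resultant of the triangular load: ½ × 291.7 × 3.9 = 568.815 N, acting at 3.5 m from B (one-third of the span from the peak).
ΣF_x = 0: B_x + 700 = 0 → B_x = -700.0 N.
ΣF_y = 0: B_y − ½·291.7·3.9 = 0 → B_y = 568.8 N.
ΣM about B: M_B − (½·291.7·3.9)·3.5 = 0 → M_B = 1991 N·m.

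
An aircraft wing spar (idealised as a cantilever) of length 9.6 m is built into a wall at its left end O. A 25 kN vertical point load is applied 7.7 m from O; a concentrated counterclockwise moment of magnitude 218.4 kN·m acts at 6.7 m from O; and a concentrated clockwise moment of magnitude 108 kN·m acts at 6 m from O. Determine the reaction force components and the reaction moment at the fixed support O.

ΣF_x = 0: O_x = 0.
ΣF_y = 0: O_y − 25 = 0 → O_y = 25.00 kN.
ΣM about O: M_O − 25·7.7 + 218.4 − 108 = 0 → M_O = 82.10 kN·m.

O_x = 0, O_y = 25.00 kN, M_O = 82.10 kN·m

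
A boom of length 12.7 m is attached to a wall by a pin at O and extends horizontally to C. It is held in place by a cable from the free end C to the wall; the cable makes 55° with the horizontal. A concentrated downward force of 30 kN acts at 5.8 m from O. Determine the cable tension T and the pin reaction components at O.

ΣM about O: T·sin55°·12.7 − 30·5.8 = 0 → T = 174/(12.7·0.819152) = 16.7256 ≈ 16.73 kN.
ΣF_x = 0: O_x − T·cos55° = 0 → O_x = 16.7256 × 0.573576 = 9.593 kN.
ΣF_y = 0: O_y + T·sin55° − 30 = 0 → O_y = 30 − 16.7256 × 0.819152 = 16.30 kN.

T = 16.73 kN, O_x = 9.593 kN, O_y = 16.30 kN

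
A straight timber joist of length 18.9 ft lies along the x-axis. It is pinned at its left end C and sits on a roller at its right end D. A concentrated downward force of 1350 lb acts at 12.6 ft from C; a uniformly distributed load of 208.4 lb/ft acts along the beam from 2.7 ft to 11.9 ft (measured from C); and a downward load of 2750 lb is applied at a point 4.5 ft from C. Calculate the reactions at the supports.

Resultant of the distributed load: 208.4 × 9.2 = 1917.28 lb at 7.3 ft from C.
Moments about C: D_y·18.9 − 1350·12.6 − (208.4·9.2)·7.3 − 2750·4.5 = 0 → D_y = 43381.144/18.9 = 2295.3 ≈ 2295 lb.
ΣF_y = 0: C_y + 2295.3 − 1350 − 208.4·9.2 − 2750 = 0 → C_y = 3722 lb.
ΣF_x = 0: no horizontal applied forces, so C_x = 0.

C_x = 0, C_y = 3722 lb, D_y = 2295 lb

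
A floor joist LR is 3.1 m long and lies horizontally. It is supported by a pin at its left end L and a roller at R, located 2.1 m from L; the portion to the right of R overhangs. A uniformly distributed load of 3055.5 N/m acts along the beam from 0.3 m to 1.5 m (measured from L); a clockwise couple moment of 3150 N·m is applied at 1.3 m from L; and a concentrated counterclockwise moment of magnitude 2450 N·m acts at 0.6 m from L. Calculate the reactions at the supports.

Resultant of the distributed load: 3055.5 × 1.2 = 3666.6 N at 0.9 m from L.
ΣM about L: R_y·2.1 − (3055.5·1.2)·0.9 − 3150 + 2450 = 0 → R_y = 3999.94/2.1 = 1904.73 ≈ 1905 N.
ΣF_y = 0: L_y + 1904.73 − 3055.5·1.2 = 0 → L_y = 1762 N.
ΣF_x = 0: no horizontal applied forces, so L_x = 0.

L_x = 0, L_y = 1762 N, R_y = 1905 N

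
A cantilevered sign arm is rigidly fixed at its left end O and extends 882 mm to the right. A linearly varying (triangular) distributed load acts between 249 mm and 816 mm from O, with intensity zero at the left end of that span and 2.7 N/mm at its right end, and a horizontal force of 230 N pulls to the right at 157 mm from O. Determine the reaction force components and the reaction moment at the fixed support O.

Resultant of the triangular load: ½ × 2.7 × 567 = 765.45 N, acting at 627 mm from O (one-third of the span from the peak).
ΣF_x = 0: O_x + 230 = 0 → O_x = -230.0 N.
ΣF_y = 0: O_y − ½·2.7·567 = 0 → O_y = 765.5 N.
ΣM about O: M_O − (½·2.7·567)·627 = 0 → M_O = 479900 N·mm.

O_x = -230.0 N, O_y = 765.5 N, M_O = 479900 N·mm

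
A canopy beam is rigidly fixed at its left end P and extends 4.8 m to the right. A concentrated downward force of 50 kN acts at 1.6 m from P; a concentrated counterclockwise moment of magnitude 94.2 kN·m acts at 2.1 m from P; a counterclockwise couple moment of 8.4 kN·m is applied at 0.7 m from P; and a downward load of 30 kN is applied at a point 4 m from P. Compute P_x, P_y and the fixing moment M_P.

P_x = 0, P_y = 80.00 kN, M_P = 97.40 kN·m

ΣF_x = 0: P_x = 0.
ΣF_y = 0: P_y − 50 − 30 = 0 → P_y = 80.00 kN.
ΣM about P: M_P − 50·1.6 + 94.2 + 8.4 − 30·4 = 0 → M_P = 97.40 kN·m.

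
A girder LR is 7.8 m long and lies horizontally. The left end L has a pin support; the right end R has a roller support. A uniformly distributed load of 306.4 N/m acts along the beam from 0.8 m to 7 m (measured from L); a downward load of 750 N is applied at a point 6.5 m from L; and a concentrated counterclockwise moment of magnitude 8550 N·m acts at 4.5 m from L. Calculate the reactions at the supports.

L_x = 0, L_y = 2171 N, R_y = 478.7 N

Resultant of the distributed load: 306.4 × 6.2 = 1899.68 N at 3.9 m from L.
Moments about L: R_y·7.8 − (306.4·6.2)·3.9 − 750·6.5 + 8550 = 0 → R_y = 3733.752/7.8 = 478.686 ≈ 478.7 N.
ΣF_y = 0: L_y + 478.686 − 306.4·6.2 − 750 = 0 → L_y = 2171 N.
ΣF_x = 0: no horizontal applied forces, so L_x = 0.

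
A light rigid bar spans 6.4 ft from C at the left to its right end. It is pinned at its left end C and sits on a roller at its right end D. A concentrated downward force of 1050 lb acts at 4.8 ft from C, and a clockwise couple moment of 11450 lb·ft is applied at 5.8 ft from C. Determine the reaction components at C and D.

C_x = 0, C_y = -1527 lb, D_y = 2577 lb

Taking moments about C: D_y·6.4 − 1050·4.8 − 11450 = 0 → D_y = 16490/6.4 = 2576.56 ≈ 2577 lb.
ΣF_y = 0: C_y + 2576.56 − 1050 = 0 → C_y = -1527 lb.
ΣF_x = 0: no horizontal applied forces, so C_x = 0.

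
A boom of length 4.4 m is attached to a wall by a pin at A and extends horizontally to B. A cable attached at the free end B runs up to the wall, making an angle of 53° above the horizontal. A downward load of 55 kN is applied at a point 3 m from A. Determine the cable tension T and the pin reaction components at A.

ΣM about A: T·sin53°·4.4 − 55·3 = 0 → T = 165/(4.4·0.798636) = 46.9551 ≈ 46.96 kN.
ΣF_x = 0: A_x − T·cos53° = 0 → A_x = 46.9551 × 0.601815 = 28.26 kN.
ΣF_y = 0: A_y + T·sin53° − 55 = 0 → A_y = 55 − 46.9551 × 0.798636 = 17.50 kN.

T = 46.96 kN, A_x = 28.26 kN, A_y = 17.50 kN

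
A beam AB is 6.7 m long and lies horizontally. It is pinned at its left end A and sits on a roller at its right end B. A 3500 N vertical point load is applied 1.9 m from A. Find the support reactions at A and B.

Taking moments about A: B_y·6.7 − 3500·1.9 = 0 → B_y = 6650/6.7 = 992.537 ≈ 992.5 N.
ΣF_y = 0: A_y + 992.537 − 3500 = 0 → A_y = 2507 N.
ΣF_x = 0: no horizontal applied forces, so A_x = 0.

A_x = 0, A_y = 2507 N, B_y = 992.5 N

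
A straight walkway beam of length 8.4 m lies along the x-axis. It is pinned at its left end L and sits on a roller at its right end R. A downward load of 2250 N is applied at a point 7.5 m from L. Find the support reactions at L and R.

Moments about L: R_y·8.4 − 2250·7.5 = 0 → R_y = 16875/8.4 = 2008.93 ≈ 2009 N.
ΣF_y = 0: L_y + 2008.93 − 2250 = 0 → L_y = 241.1 N.
ΣF_x = 0: no horizontal applied forces, so L_x = 0.

L_x = 0, L_y = 241.1 N, R_y = 2009 N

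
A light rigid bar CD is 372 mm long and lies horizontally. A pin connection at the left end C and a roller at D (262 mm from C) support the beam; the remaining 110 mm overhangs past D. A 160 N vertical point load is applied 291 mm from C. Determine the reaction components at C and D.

Taking moments about C: D_y·262 − 160·291 = 0 → D_y = 46560/262 = 177.71 ≈ 177.7 N.
ΣF_y = 0: C_y + 177.71 − 160 = 0 → C_y = -17.71 N.
ΣF_x = 0: no horizontal applied forces, so C_x = 0.

C_x = 0, C_y = -17.71 N, D_y = 177.7 N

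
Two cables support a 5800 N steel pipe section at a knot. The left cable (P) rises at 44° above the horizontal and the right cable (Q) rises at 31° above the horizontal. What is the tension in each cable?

ΣF_x = 0: −T_P·cos44° + T_Q·cos31° = 0 → T_Q = 0.839206·T_P.
ΣF_y = 0: T_P·sin44° + T_Q·sin31° = 5800.
Substitute: T_P·(0.694658 + 0.839206·0.515038) = 5800 → T_P = 5146.95 ≈ 5147 N.
Then T_Q = 0.839206 × 5146.95 = 4319 N.

T_P = 5147 N, T_Q = 4319 N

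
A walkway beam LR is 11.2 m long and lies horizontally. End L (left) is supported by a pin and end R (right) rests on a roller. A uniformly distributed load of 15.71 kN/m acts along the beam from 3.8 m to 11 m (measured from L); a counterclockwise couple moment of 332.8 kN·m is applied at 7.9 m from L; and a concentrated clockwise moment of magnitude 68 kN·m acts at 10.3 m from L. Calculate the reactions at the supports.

L_x = 0, L_y = 62.02 kN, R_y = 51.09 kN

Resultant of the distributed load: 15.71 × 7.2 = 113.112 kN at 7.4 m from L.
Taking moments about L: R_y·11.2 − (15.71·7.2)·7.4 + 332.8 − 68 = 0 → R_y = 572.2288/11.2 = 51.0919 ≈ 51.09 kN.
ΣF_y = 0: L_y + 51.0919 − 15.71·7.2 = 0 → L_y = 62.02 kN.
ΣF_x = 0: no horizontal applied forces, so L_x = 0.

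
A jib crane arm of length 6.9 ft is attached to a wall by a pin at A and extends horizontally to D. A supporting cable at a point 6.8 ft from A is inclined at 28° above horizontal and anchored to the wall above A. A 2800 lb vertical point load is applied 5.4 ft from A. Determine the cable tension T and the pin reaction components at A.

T = 4736 lb, A_x = 4182 lb, A_y = 576.5 lb

ΣM about A: T·sin28°·6.8 − 2800·5.4 = 0 → T = 15120/(6.8·0.469472) = 4736.23 ≈ 4736 lb.
ΣF_x = 0: A_x − T·cos28° = 0 → A_x = 4736.23 × 0.882948 = 4182 lb.
ΣF_y = 0: A_y + T·sin28° − 2800 = 0 → A_y = 2800 − 4736.23 × 0.469472 = 576.5 lb.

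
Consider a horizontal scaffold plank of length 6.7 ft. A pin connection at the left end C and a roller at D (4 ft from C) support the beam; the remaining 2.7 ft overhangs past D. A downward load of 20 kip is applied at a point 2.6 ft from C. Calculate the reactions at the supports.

Moments about C: D_y·4 − 20·2.6 = 0 → D_y = 52/4 = 13.00 kip.
ΣF_y = 0: C_y + 13 − 20 = 0 → C_y = 7.000 kip.
ΣF_x = 0: no horizontal applied forces, so C_x = 0.

C_x = 0, C_y = 7.000 kip, D_y = 13.00 kip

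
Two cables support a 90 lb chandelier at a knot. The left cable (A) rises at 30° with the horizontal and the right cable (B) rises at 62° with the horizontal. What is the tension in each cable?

T_A = 42.28 lb, T_B = 77.99 lb

ΣF_x = 0: −T_A·cos30° + T_B·cos62° = 0 → T_B = 1.84468·T_A.
ΣF_y = 0: T_A·sin30° + T_B·sin62° = 90.
Substitute: T_A·(0.5 + 1.84468·0.882948) = 90 → T_A = 42.2782 ≈ 42.28 lb.
Then T_B = 1.84468 × 42.2782 = 77.99 lb.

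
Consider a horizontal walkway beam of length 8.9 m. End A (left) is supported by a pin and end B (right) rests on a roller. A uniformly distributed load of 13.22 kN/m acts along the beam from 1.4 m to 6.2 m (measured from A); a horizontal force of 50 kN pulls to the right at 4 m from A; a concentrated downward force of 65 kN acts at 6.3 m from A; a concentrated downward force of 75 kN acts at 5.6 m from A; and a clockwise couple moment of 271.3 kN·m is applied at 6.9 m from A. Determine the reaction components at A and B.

Resultant of the distributed load: 13.22 × 4.8 = 63.456 kN at 3.8 m from A.
ΣM about A: B_y·8.9 − (13.22·4.8)·3.8 − 65·6.3 − 75·5.6 − 271.3 = 0 → B_y = 1341.9328/8.9 = 150.779 ≈ 150.8 kN.
ΣF_y = 0: A_y + 150.779 − 13.22·4.8 − 65 − 75 = 0 → A_y = 52.68 kN.
ΣF_x = 0: A_x + 50 = 0 → A_x = -50.00 kN.

A_x = -50.00 kN, A_y = 52.68 kN, B_y = 150.8 kN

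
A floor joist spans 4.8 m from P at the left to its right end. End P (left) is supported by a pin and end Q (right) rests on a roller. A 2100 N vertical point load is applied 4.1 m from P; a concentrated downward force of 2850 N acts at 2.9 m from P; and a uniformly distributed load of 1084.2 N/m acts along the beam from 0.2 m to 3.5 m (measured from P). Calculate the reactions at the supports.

P_x = 0, P_y = 3633 N, Q_y = 4895 N

Resultant of the distributed load: 1084.2 × 3.3 = 3577.86 N at 1.85 m from P.
ΣM about P: Q_y·4.8 − 2100·4.1 − 2850·2.9 − (1084.2·3.3)·1.85 = 0 → Q_y = 23494.041/4.8 = 4894.59 ≈ 4895 N.
ΣF_y = 0: P_y + 4894.59 − 2100 − 2850 − 1084.2·3.3 = 0 → P_y = 3633 N.
ΣF_x = 0: no horizontal applied forces, so P_x = 0.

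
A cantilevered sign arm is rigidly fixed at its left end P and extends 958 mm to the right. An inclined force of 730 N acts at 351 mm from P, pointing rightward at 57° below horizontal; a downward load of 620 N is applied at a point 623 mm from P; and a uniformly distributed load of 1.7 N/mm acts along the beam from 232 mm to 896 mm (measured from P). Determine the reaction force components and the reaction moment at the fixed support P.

P_x = -397.6 N, P_y = 2361 N, M_P = 1238000 N·mm

Resultant of the distributed load: 1.7 × 664 = 1128.8 N at 564 mm from P.
ΣF_x = 0: P_x + 730·cos57° = 0 → P_x = -397.6 N.
ΣF_y = 0: P_y − 730·sin57° − 620 − 1.7·664 = 0 → P_y = 2361 N.
ΣM about P: M_P − 730·sin57°·351 − 620·623 − (1.7·664)·564 = 0 → M_P = 1238000 N·mm.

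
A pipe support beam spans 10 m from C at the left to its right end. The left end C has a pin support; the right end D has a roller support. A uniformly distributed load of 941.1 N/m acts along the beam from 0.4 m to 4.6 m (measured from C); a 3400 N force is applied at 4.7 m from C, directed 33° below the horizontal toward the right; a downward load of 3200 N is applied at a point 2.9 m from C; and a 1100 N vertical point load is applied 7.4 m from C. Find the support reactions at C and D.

Resultant of the distributed load: 941.1 × 4.2 = 3952.62 N at 2.5 m from C.
Taking moments about C: D_y·10 − (941.1·4.2)·2.5 − 3400·sin33°·4.7 − 3200·2.9 − 1100·7.4 = 0 → D_y = 36004.9/10 = 3600.49 ≈ 3600 N.
ΣF_y = 0: C_y + 3600.49 − 941.1·4.2 − 3400·sin33° − 3200 − 1100 = 0 → C_y = 6504 N.
ΣF_x = 0: C_x + 3400·cos33° = 0 → C_x = -2851 N.

C_x = -2851 N, C_y = 6504 N, D_y = 3600 N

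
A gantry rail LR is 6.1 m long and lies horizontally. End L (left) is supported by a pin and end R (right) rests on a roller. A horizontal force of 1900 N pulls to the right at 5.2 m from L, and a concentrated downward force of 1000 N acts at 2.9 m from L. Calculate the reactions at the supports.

ΣM about L: R_y·6.1 − 1000·2.9 = 0 → R_y = 2900/6.1 = 475.41 ≈ 475.4 N.
ΣF_y = 0: L_y + 475.41 − 1000 = 0 → L_y = 524.6 N.
ΣF_x = 0: L_x + 1900 = 0 → L_x = -1900 N.

L_x = -1900 N, L_y = 524.6 N, R_y = 475.4 N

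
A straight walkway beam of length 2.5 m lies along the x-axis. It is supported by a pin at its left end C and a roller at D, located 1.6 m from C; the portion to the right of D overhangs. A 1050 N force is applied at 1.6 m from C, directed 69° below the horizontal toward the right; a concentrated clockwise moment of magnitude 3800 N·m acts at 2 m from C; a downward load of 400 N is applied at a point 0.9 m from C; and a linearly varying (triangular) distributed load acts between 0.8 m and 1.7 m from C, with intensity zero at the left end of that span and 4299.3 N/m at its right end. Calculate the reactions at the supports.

C_x = -376.3 N, C_y = -1958 N, D_y = 5273 N

Resultant of the triangular load: ½ × 4299.3 × 0.9 = 1934.685 N, acting at 1.4 m from C (one-third of the span from the peak).
Moments about C: D_y·1.6 − 1050·sin69°·1.6 − 3800 − 400·0.9 − (½·4299.3·0.9)·1.4 = 0 → D_y = 8436.97/1.6 = 5273.11 ≈ 5273 N.
ΣF_y = 0: C_y + 5273.11 − 1050·sin69° − 400 − ½·4299.3·0.9 = 0 → C_y = -1958 N.
ΣF_x = 0: C_x + 1050·cos69° = 0 → C_x = -376.3 N.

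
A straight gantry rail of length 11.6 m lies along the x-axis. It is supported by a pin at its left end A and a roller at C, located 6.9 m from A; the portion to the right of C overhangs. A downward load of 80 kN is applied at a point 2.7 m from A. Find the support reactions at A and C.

A_x = 0, A_y = 48.70 kN, C_y = 31.30 kN

Taking moments about A: C_y·6.9 − 80·2.7 = 0 → C_y = 216/6.9 = 31.3043 ≈ 31.30 kN.
ΣF_y = 0: A_y + 31.3043 − 80 = 0 → A_y = 48.70 kN.
ΣF_x = 0: no horizontal applied forces, so A_x = 0.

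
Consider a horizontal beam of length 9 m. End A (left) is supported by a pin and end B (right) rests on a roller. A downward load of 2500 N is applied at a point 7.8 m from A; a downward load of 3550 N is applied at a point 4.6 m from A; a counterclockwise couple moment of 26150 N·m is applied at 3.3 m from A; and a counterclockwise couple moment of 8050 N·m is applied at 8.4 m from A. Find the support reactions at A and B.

A_x = 0, A_y = 5869 N, B_y = 181.1 N

Taking moments about A: B_y·9 − 2500·7.8 − 3550·4.6 + 26150 + 8050 = 0 → B_y = 1630/9 = 181.111 ≈ 181.1 N.
ΣF_y = 0: A_y + 181.111 − 2500 − 3550 = 0 → A_y = 5869 N.
ΣF_x = 0: no horizontal applied forces, so A_x = 0.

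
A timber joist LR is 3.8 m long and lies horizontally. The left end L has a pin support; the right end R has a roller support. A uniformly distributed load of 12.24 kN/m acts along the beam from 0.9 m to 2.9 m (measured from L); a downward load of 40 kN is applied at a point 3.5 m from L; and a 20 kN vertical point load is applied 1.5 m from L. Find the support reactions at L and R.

L_x = 0, L_y = 27.50 kN, R_y = 56.98 kN

Resultant of the distributed load: 12.24 × 2 = 24.48 kN at 1.9 m from L.
ΣM about L: R_y·3.8 − (12.24·2)·1.9 − 40·3.5 − 20·1.5 = 0 → R_y = 216.512/3.8 = 56.9768 ≈ 56.98 kN.
ΣF_y = 0: L_y + 56.9768 − 12.24·2 − 40 − 20 = 0 → L_y = 27.50 kN.
ΣF_x = 0: no horizontal applied forces, so L_x = 0.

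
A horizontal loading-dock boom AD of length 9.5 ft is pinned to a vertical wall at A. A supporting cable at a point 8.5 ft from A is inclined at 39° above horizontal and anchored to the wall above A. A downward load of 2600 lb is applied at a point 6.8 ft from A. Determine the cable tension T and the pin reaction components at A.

T = 3305 lb, A_x = 2569 lb, A_y = 520.0 lb

ΣM about A: T·sin39°·8.5 − 2600·6.8 = 0 → T = 17680/(8.5·0.62932) = 3305.15 ≈ 3305 lb.
ΣF_x = 0: A_x − T·cos39° = 0 → A_x = 3305.15 × 0.777146 = 2569 lb.
ΣF_y = 0: A_y + T·sin39° − 2600 = 0 → A_y = 2600 − 3305.15 × 0.62932 = 520.0 lb.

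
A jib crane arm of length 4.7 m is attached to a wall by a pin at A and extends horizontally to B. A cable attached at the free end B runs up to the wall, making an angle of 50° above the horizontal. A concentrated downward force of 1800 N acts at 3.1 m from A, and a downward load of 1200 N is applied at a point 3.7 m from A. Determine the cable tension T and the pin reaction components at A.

T = 2783 N, A_x = 1789 N, A_y = 868.1 N

ΣM about A: T·sin50°·4.7 − 1800·3.1 − 1200·3.7 = 0 → T = 10020/(4.7·0.766044) = 2783.02 ≈ 2783 N.
ΣF_x = 0: A_x − T·cos50° = 0 → A_x = 2783.02 × 0.642788 = 1789 N.
ΣF_y = 0: A_y + T·sin50° − 1800 − 1200 = 0 → A_y = 3000 − 2783.02 × 0.766044 = 868.1 N.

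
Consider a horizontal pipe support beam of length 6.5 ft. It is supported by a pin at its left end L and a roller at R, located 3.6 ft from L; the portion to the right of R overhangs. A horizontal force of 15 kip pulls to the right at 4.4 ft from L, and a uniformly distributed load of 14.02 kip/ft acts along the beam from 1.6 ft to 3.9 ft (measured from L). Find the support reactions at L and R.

Resultant of the distributed load: 14.02 × 2.3 = 32.246 kip at 2.75 ft from L.
ΣM about L: R_y·3.6 − (14.02·2.3)·2.75 = 0 → R_y = 88.6765/3.6 = 24.6324 ≈ 24.63 kip.
ΣF_y = 0: L_y + 24.6324 − 14.02·2.3 = 0 → L_y = 7.614 kip.
ΣF_x = 0: L_x + 15 = 0 → L_x = -15.00 kip.

L_x = -15.00 kip, L_y = 7.614 kip, R_y = 24.63 kip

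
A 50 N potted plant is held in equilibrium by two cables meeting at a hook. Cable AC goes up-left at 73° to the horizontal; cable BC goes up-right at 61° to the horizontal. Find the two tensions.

T_AC = 33.70 N, T_BC = 20.32 N

ΣF_x = 0: −T_AC·cos73° + T_BC·cos61° = 0 → T_BC = 0.603065·T_AC.
ΣF_y = 0: T_AC·sin73° + T_BC·sin61° = 50.
Substitute: T_AC·(0.956305 + 0.603065·0.87462) = 50 → T_AC = 33.6982 ≈ 33.70 N.
Then T_BC = 0.603065 × 33.6982 = 20.32 N.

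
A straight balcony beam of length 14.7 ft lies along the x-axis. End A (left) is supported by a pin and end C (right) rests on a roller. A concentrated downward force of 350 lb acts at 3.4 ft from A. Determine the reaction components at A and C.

ΣM about A: C_y·14.7 − 350·3.4 = 0 → C_y = 1190/14.7 = 80.9524 ≈ 80.95 lb.
ΣF_y = 0: A_y + 80.9524 − 350 = 0 → A_y = 269.0 lb.
ΣF_x = 0: no horizontal applied forces, so A_x = 0.

A_x = 0, A_y = 269.0 lb, C_y = 80.95 lb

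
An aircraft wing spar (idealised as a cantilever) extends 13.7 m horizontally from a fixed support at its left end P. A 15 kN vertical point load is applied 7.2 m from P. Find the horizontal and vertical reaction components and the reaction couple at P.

P_x = 0, P_y = 15.00 kN, M_P = 108.0 kN·m

ΣF_x = 0: P_x = 0.
ΣF_y = 0: P_y − 15 = 0 → P_y = 15.00 kN.
ΣM about P: M_P − 15·7.2 = 0 → M_P = 108.0 kN·m.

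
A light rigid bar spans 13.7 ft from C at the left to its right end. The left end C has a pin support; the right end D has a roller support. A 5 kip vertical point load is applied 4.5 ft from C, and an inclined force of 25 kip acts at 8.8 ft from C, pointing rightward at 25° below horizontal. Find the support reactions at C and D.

C_x = -22.66 kip, C_y = 7.137 kip, D_y = 8.429 kip

ΣM about C: D_y·13.7 − 5·4.5 − 25·sin25°·8.8 = 0 → D_y = 115.476/13.7 = 8.42891 ≈ 8.429 kip.
ΣF_y = 0: C_y + 8.42891 − 5 − 25·sin25° = 0 → C_y = 7.137 kip.
ΣF_x = 0: C_x + 25·cos25° = 0 → C_x = -22.66 kip.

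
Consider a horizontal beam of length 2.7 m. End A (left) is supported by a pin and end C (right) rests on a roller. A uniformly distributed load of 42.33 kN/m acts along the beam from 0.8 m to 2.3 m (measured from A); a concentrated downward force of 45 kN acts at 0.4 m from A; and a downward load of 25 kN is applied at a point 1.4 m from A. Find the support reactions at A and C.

A_x = 0, A_y = 77.41 kN, C_y = 56.08 kN

Resultant of the distributed load: 42.33 × 1.5 = 63.495 kN at 1.55 m from A.
Moments about A: C_y·2.7 − (42.33·1.5)·1.55 − 45·0.4 − 25·1.4 = 0 → C_y = 151.41725/2.7 = 56.0805 ≈ 56.08 kN.
ΣF_y = 0: A_y + 56.0805 − 42.33·1.5 − 45 − 25 = 0 → A_y = 77.41 kN.
ΣF_x = 0: no horizontal applied forces, so A_x = 0.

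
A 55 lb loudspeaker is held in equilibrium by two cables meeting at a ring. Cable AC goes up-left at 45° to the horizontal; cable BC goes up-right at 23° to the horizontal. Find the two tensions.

T_AC = 54.60 lb, T_BC = 41.95 lb

ΣF_x = 0: −T_AC·cos45° + T_BC·cos23° = 0 → T_BC = 0.768173·T_AC.
ΣF_y = 0: T_AC·sin45° + T_BC·sin23° = 55.
Substitute: T_AC·(0.707107 + 0.768173·0.390731) = 55 → T_AC = 54.6038 ≈ 54.60 lb.
Then T_BC = 0.768173 × 54.6038 = 41.95 lb.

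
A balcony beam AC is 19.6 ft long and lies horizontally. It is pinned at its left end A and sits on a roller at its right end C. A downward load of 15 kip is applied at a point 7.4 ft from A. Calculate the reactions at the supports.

A_x = 0, A_y = 9.337 kip, C_y = 5.663 kip

ΣM about A: C_y·19.6 − 15·7.4 = 0 → C_y = 111/19.6 = 5.66327 ≈ 5.663 kip.
ΣF_y = 0: A_y + 5.66327 − 15 = 0 → A_y = 9.337 kip.
ΣF_x = 0: no horizontal applied forces, so A_x = 0.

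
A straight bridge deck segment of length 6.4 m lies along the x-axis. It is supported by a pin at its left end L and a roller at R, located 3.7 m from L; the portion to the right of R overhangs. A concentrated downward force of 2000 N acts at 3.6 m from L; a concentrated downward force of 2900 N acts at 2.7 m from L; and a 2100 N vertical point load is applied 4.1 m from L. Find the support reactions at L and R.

Taking moments about L: R_y·3.7 − 2000·3.6 − 2900·2.7 − 2100·4.1 = 0 → R_y = 23640/3.7 = 6389.19 ≈ 6389 N.
ΣF_y = 0: L_y + 6389.19 − 2000 − 2900 − 2100 = 0 → L_y = 610.8 N.
ΣF_x = 0: no horizontal applied forces, so L_x = 0.

L_x = 0, L_y = 610.8 N, R_y = 6389 N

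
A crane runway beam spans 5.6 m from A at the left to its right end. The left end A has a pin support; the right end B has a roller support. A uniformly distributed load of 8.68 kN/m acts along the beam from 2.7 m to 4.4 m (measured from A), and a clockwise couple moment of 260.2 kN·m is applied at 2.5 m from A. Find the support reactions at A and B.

A_x = 0, A_y = -41.06 kN, B_y = 55.82 kN

Resultant of the distributed load: 8.68 × 1.7 = 14.756 kN at 3.55 m from A.
Taking moments about A: B_y·5.6 − (8.68·1.7)·3.55 − 260.2 = 0 → B_y = 312.5838/5.6 = 55.8185 ≈ 55.82 kN.
ΣF_y = 0: A_y + 55.8185 − 8.68·1.7 = 0 → A_y = -41.06 kN.
ΣF_x = 0: no horizontal applied forces, so A_x = 0.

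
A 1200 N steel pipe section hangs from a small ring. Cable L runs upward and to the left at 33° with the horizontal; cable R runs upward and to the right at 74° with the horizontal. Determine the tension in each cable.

T_L = 345.9 N, T_R = 1052 N

ΣF_x = 0: −T_L·cos33° + T_R·cos74° = 0 → T_R = 3.04266·T_L.
ΣF_y = 0: T_L·sin33° + T_R·sin74° = 1200.
Substitute: T_L·(0.544639 + 3.04266·0.961262) = 1200 → T_L = 345.878 ≈ 345.9 N.
Then T_R = 3.04266 × 345.878 = 1052 N.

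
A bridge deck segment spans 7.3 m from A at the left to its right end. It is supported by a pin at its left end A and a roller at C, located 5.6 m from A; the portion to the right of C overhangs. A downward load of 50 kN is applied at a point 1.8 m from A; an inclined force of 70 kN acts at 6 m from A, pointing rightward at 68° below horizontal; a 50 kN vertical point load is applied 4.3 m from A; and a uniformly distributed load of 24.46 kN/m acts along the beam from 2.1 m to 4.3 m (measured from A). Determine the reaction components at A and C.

Resultant of the distributed load: 24.46 × 2.2 = 53.812 kN at 3.2 m from A.
Taking moments about A: C_y·5.6 − 50·1.8 − 70·sin68°·6 − 50·4.3 − (24.46·2.2)·3.2 = 0 → C_y = 866.616/5.6 = 154.753 ≈ 154.8 kN.
ΣF_y = 0: A_y + 154.753 − 50 − 70·sin68° − 50 − 24.46·2.2 = 0 → A_y = 63.96 kN.
ΣF_x = 0: A_x + 70·cos68° = 0 → A_x = -26.22 kN.

A_x = -26.22 kN, A_y = 63.96 kN, C_y = 154.8 kN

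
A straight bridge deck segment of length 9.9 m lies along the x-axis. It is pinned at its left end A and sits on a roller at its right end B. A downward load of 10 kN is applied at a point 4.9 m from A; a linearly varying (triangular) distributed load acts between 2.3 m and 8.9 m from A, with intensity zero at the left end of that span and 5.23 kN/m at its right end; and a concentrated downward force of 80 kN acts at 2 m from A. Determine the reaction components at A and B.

Resultant of the triangular load: ½ × 5.23 × 6.6 = 17.259 kN, acting at 6.7 m from A (one-third of the span from the peak).
Taking moments about A: B_y·9.9 − 10·4.9 − (½·5.23·6.6)·6.7 − 80·2 = 0 → B_y = 324.6353/9.9 = 32.7914 ≈ 32.79 kN.
ΣF_y = 0: A_y + 32.7914 − 10 − ½·5.23·6.6 − 80 = 0 → A_y = 74.47 kN.
ΣF_x = 0: no horizontal applied forces, so A_x = 0.

A_x = 0, A_y = 74.47 kN, B_y = 32.79 kN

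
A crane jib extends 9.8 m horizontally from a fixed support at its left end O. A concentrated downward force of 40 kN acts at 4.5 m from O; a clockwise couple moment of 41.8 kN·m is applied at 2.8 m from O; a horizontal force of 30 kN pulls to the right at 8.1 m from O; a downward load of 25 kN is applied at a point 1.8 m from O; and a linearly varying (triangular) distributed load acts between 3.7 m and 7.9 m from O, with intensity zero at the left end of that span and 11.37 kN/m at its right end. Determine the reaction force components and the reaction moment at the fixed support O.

O_x = -30.00 kN, O_y = 88.88 kN, M_O = 422.0 kN·m

Resultant of the triangular load: ½ × 11.37 × 4.2 = 23.877 kN, acting at 6.5 m from O (one-third of the span from the peak).
ΣF_x = 0: O_x + 30 = 0 → O_x = -30.00 kN.
ΣF_y = 0: O_y − 40 − 25 − ½·11.37·4.2 = 0 → O_y = 88.88 kN.
ΣM about O: M_O − 40·4.5 − 41.8 − 25·1.8 − (½·11.37·4.2)·6.5 = 0 → M_O = 422.0 kN·m.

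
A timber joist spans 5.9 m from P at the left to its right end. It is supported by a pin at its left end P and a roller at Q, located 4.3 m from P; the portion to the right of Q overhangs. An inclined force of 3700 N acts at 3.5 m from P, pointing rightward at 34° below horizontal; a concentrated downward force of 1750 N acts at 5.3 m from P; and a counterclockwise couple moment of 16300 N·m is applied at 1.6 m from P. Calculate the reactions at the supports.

ΣM about P: Q_y·4.3 − 3700·sin34°·3.5 − 1750·5.3 + 16300 = 0 → Q_y = 216.548/4.3 = 50.36 N.
ΣF_y = 0: P_y + 50.36 − 3700·sin34° − 1750 = 0 → P_y = 3769 N.
ΣF_x = 0: P_x + 3700·cos34° = 0 → P_x = -3067 N.

P_x = -3067 N, P_y = 3769 N, Q_y = 50.36 N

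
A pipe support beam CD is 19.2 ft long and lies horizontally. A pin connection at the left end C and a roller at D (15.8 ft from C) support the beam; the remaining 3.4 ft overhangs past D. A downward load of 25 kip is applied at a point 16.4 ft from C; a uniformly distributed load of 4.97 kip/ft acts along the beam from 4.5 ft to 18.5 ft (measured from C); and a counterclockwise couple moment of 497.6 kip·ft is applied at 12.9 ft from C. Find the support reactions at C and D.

Resultant of the distributed load: 4.97 × 14 = 69.58 kip at 11.5 ft from C.
Moments about C: D_y·15.8 − 25·16.4 − (4.97·14)·11.5 + 497.6 = 0 → D_y = 712.57/15.8 = 45.0994 ≈ 45.10 kip.
ΣF_y = 0: C_y + 45.0994 − 25 − 4.97·14 = 0 → C_y = 49.48 kip.
ΣF_x = 0: no horizontal applied forces, so C_x = 0.

C_x = 0, C_y = 49.48 kip, D_y = 45.10 kip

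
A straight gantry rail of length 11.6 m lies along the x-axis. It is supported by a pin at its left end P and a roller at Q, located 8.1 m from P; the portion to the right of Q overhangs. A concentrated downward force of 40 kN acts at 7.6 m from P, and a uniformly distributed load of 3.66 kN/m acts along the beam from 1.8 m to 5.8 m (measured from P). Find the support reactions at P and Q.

P_x = 0, P_y = 10.24 kN, Q_y = 44.40 kN

Resultant of the distributed load: 3.66 × 4 = 14.64 kN at 3.8 m from P.
Taking moments about P: Q_y·8.1 − 40·7.6 − (3.66·4)·3.8 = 0 → Q_y = 359.632/8.1 = 44.399 ≈ 44.40 kN.
ΣF_y = 0: P_y + 44.399 − 40 − 3.66·4 = 0 → P_y = 10.24 kN.
ΣF_x = 0: no horizontal applied forces, so P_x = 0.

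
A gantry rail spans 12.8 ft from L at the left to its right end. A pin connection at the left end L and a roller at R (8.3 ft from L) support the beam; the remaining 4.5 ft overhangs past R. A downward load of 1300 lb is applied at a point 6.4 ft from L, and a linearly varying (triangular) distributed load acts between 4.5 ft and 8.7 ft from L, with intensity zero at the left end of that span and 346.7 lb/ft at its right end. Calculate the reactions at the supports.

L_x = 0, L_y = 385.3 lb, R_y = 1643 lb

Resultant of the triangular load: ½ × 346.7 × 4.2 = 728.07 lb, acting at 7.3 ft from L (one-third of the span from the peak).
ΣM about L: R_y·8.3 − 1300·6.4 − (½·346.7·4.2)·7.3 = 0 → R_y = 13634.911/8.3 = 1642.76 ≈ 1643 lb.
ΣF_y = 0: L_y + 1642.76 − 1300 − ½·346.7·4.2 = 0 → L_y = 385.3 lb.
ΣF_x = 0: no horizontal applied forces, so L_x = 0.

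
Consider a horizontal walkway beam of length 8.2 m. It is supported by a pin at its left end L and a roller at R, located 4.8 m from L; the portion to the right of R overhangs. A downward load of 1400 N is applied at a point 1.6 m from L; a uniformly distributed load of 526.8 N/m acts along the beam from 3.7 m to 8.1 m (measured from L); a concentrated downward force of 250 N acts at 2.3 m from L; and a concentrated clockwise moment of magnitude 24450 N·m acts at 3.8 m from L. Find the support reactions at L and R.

L_x = 0, L_y = -4561 N, R_y = 8529 N

Resultant of the distributed load: 526.8 × 4.4 = 2317.92 N at 5.9 m from L.
Moments about L: R_y·4.8 − 1400·1.6 − (526.8·4.4)·5.9 − 250·2.3 − 24450 = 0 → R_y = 40940.728/4.8 = 8529.32 ≈ 8529 N.
ΣF_y = 0: L_y + 8529.32 − 1400 − 526.8·4.4 − 250 = 0 → L_y = -4561 N.
ΣF_x = 0: no horizontal applied forces, so L_x = 0.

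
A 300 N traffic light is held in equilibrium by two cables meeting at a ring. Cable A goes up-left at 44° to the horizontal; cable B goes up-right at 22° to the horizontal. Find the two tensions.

ΣF_x = 0: −T_A·cos44° + T_B·cos22° = 0 → T_B = 0.775833·T_A.
ΣF_y = 0: T_A·sin44° + T_B·sin22° = 300.
Substitute: T_A·(0.694658 + 0.775833·0.374607) = 300 → T_A = 304.479 ≈ 304.5 N.
Then T_B = 0.775833 × 304.479 = 236.2 N.

T_A = 304.5 N, T_B = 236.2 N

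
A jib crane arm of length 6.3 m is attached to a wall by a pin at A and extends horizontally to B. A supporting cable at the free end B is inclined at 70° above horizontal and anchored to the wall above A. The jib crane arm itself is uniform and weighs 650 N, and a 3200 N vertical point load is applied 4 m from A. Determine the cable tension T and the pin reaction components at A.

ΣM about A: T·sin70°·6.3 − 650·3.15 − 3200·4 = 0 → T = 14847.5/(6.3·0.939693) = 2508 N.
ΣF_x = 0: A_x − T·cos70° = 0 → A_x = 2508 × 0.34202 = 857.8 N.
ΣF_y = 0: A_y + T·sin70° − 650 − 3200 = 0 → A_y = 3850 − 2508 × 0.939693 = 1493 N.

T = 2508 N, A_x = 857.8 N, A_y = 1493 N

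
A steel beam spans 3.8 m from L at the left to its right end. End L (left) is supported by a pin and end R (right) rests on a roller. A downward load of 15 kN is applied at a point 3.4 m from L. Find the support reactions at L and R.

L_x = 0, L_y = 1.579 kN, R_y = 13.42 kN

ΣM about L: R_y·3.8 − 15·3.4 = 0 → R_y = 51/3.8 = 13.4211 ≈ 13.42 kN.
ΣF_y = 0: L_y + 13.4211 − 15 = 0 → L_y = 1.579 kN.
ΣF_x = 0: no horizontal applied forces, so L_x = 0.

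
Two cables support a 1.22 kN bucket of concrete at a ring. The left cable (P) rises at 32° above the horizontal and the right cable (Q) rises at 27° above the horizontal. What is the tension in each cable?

ΣF_x = 0: −T_P·cos32° + T_Q·cos27° = 0 → T_Q = 0.951787·T_P.
ΣF_y = 0: T_P·sin32° + T_Q·sin27° = 1.22.
Substitute: T_P·(0.529919 + 0.951787·0.45399) = 1.22 → T_P = 1.26816 ≈ 1.268 kN.
Then T_Q = 0.951787 × 1.26816 = 1.207 kN.

T_P = 1.268 kN, T_Q = 1.207 kN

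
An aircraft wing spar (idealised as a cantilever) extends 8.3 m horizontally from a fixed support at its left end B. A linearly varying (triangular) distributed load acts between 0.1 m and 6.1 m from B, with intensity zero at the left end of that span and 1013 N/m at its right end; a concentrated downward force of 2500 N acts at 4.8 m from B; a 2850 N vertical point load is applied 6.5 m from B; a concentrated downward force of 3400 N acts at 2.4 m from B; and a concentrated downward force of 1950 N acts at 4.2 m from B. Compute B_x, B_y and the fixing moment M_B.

B_x = 0, B_y = 13740 N, M_B = 59330 N·m

Resultant of the triangular load: ½ × 1013 × 6 = 3039 N, acting at 4.1 m from B (one-third of the span from the peak).
ΣF_x = 0: B_x = 0.
ΣF_y = 0: B_y − ½·1013·6 − 2500 − 2850 − 3400 − 1950 = 0 → B_y = 13740 N.
ΣM about B: M_B − (½·1013·6)·4.1 − 2500·4.8 − 2850·6.5 − 3400·2.4 − 1950·4.2 = 0 → M_B = 59330 N·m.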